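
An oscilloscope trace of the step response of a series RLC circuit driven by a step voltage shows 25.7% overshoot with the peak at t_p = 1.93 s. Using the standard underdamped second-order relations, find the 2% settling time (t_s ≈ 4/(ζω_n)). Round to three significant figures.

From the overshoot, ζ = −ln(OS)/√(π²+ln²(OS)) = 0.397.
t_p = π/ω_d ⇒ ω_d = 1.63 rad/s; then ω_n = ω_d/√(1−ζ²) = 1.77 rad/s.
t_s ≈ 4/(ζω_n) = 4/(0.397·1.77) = 5.68 s.

t_s ≈ 5.68 s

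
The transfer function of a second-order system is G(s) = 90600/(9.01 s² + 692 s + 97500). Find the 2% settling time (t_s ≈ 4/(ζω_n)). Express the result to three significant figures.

t_s ≈ 0.104 s

Dividing through by 9.01: denominator becomes s² + 76.80 s + 10820.
So ω_n = √10820 = 104 rad/s and ζ = 76.80/(2·104) = 0.369.
t_s ≈ 4/(ζω_n) = 0.104 s.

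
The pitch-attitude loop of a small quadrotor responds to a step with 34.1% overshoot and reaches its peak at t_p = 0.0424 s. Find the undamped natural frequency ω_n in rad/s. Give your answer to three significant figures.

ζ from %OS: ζ = |ln 0.341|/√(π²+ln²0.341) = 0.324.
t_p = π/ω_d ⇒ ω_d = 74.1 rad/s; then ω_n = ω_d/√(1−ζ²) = 78.3 rad/s.

ω_n ≈ 78.3 rad/s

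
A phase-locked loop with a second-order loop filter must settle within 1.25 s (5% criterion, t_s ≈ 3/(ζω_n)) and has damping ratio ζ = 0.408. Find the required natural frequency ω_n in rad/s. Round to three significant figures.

Rearranging t_s ≈ 3/(ζω_n) gives ω_n = 3/(ζ·t_s) = 3/(0.408 × 1.25) = 5.88 rad/s.

ω_n ≈ 5.88 rad/s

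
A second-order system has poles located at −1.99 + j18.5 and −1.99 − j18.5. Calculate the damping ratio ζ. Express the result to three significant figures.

|pole| = ω_n = √(1.99² + 18.5²) = 18.6 rad/s; ζ = cos θ = σ/ω_n = 0.107.

ζ ≈ 0.107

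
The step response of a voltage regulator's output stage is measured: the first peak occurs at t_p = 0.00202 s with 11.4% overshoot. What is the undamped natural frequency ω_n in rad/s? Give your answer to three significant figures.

ω_n ≈ 1890 rad/s

The overshoot fixes ζ = −ln(OS)/√(π²+ln²(OS)) = 0.569.
From t_p = π/ω_d, ω_d = π/0.00202 = 1560 rad/s, so ω_n = ω_d/√(1−ζ²) = 1890 rad/s.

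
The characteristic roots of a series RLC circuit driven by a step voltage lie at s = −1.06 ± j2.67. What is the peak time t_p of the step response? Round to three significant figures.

t_p ≈ 1.18 s

t_p = π/ω_d with ω_d = 2.67 (the imaginary part), so t_p = 1.18 s.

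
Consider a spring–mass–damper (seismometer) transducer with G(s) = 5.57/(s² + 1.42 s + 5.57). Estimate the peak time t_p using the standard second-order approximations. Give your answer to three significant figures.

t_p ≈ 1.40 s

ω_n = √5.57 = 2.36 rad/s; ζ = 1.42/(2·2.36) = 0.301.
ω_d = ω_n√(1−ζ²) = 2.25 rad/s. Then t_p = π/ω_d = 1.40 s.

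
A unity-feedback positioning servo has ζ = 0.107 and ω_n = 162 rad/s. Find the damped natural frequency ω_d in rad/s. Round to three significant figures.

ω_d ≈ 161 rad/s

ω_d = ω_n√(1−ζ²) = 162·√0.989 = 161 rad/s.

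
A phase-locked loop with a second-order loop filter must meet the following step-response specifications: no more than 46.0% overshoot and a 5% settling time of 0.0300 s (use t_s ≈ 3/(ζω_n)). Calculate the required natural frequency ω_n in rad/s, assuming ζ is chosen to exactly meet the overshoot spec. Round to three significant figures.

ω_n ≈ 417 rad/s

ζ = −ln(OS)/√(π² + (ln OS)²). With OS = 0.460, ln OS = −0.7765 and ζ = 0.7765/3.236 = 0.240.
Then ω_n = 3/(ζ t_s) = 3/(0.240 × 0.0300) = 417 rad/s.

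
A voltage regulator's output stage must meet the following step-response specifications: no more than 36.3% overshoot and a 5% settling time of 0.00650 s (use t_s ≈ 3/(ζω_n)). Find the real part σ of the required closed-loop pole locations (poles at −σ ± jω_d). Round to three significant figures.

σ ≈ 462

The settling-time spec alone fixes σ = ζω_n = 3/t_s = 3/0.00650 = 462.
(Overshoot then fixes ζ = 0.307 and hence ω_d = σ·√(1−ζ²)/ζ = 1430 rad/s.)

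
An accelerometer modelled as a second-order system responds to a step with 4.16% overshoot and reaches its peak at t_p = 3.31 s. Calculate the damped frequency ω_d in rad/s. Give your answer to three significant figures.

ω_d ≈ 0.949 rad/s

t_p = π/ω_d, so ω_d = π/3.31 = 0.949 rad/s.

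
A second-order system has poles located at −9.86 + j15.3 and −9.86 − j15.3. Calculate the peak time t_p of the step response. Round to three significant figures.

t_p ≈ 0.205 s

t_p = π/ω_d with ω_d = 15.3 (the imaginary part), so t_p = 0.205 s.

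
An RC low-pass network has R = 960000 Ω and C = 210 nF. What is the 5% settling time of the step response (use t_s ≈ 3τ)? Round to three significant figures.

τ = RC = 960000 × 210 nF = 0.202 s.
t_s ≈ 3τ = 0.605 s.

t_s ≈ 0.605 s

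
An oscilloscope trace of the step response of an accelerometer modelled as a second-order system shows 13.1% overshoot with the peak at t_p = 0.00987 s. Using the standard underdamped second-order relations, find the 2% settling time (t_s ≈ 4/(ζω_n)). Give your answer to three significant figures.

t_s ≈ 0.0194 s

ζ from %OS: ζ = |ln 0.131|/√(π²+ln²0.131) = 0.543.
t_p = π/ω_d ⇒ ω_d = 318 rad/s; then ω_n = ω_d/√(1−ζ²) = 379 rad/s.
t_s ≈ 4/(ζω_n) = 4/(0.543·379) = 0.0194 s.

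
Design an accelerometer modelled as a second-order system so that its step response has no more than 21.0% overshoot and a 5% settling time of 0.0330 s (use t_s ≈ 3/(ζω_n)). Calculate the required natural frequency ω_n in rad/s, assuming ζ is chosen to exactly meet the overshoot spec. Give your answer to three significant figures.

Inverting the overshoot relation: ζ = |ln 0.210|/√(π² + ln²0.210) = 0.445.
Then ω_n = 3/(ζ t_s) = 3/(0.445 × 0.0330) = 204 rad/s.

ω_n ≈ 204 rad/s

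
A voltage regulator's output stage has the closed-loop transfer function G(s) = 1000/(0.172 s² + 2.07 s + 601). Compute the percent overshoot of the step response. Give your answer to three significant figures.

Dividing through by 0.172: denominator becomes s² + 12.03 s + 3494.
So ω_n = √3494 = 59.1 rad/s and ζ = 12.03/(2·59.1) = 0.102.
Overshoot: exp(−π·0.102/√(1−0.102²)) = 0.725, i.e. 72.5%.

%OS ≈ 72.5%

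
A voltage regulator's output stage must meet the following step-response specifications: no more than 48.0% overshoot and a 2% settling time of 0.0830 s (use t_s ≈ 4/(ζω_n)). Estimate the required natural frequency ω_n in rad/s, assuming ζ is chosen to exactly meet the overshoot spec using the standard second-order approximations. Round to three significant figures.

From %OS = 100·exp(−πζ/√(1−ζ²)), invert to get ζ = −ln(OS)/√(π² + ln²(OS)) with OS = 0.480.
−ln 0.480 = 0.7340, so ζ = 0.7340/√(π² + 0.5387) = 0.228.
Then ω_n = 4/(ζ t_s) = 4/(0.228 × 0.0830) = 212 rad/s.

ω_n ≈ 212 rad/s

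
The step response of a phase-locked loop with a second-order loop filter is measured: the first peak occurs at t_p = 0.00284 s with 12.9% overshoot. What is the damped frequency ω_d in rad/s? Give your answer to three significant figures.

ω_d ≈ 1110 rad/s

t_p = π/ω_d, so ω_d = π/0.00284 = 1110 rad/s.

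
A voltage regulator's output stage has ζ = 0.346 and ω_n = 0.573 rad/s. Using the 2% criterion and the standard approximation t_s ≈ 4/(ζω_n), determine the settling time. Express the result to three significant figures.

t_s ≈ 4/(ζω_n) = 4/(0.346 × 0.573) = 20.2 s.

t_s ≈ 20.2 s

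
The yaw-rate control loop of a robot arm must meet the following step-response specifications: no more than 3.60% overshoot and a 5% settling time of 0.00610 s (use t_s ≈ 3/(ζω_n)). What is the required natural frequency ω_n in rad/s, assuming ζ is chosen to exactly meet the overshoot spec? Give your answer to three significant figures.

ω_n ≈ 677 rad/s

Inverting the overshoot relation: ζ = |ln 0.0360|/√(π² + ln²0.0360) = 0.727.
Then ω_n = 3/(ζ t_s) = 3/(0.727 × 0.00610) = 677 rad/s.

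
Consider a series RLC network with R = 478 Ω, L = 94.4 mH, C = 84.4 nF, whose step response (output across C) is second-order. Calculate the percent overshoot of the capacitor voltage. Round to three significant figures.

%OS ≈ 48.2%

For a series RLC circuit (capacitor voltage as output), ω_n = 1/√(LC) = 1/√(94.4 mH · 84.4 nF) = 11200 rad/s.
ζ = (R/2)·√(C/L) = (478/2)·√(84.4 nF/94.4 mH) = 0.226.
%OS = 100·exp(−πζ/√(1−ζ²)) = 48.2%.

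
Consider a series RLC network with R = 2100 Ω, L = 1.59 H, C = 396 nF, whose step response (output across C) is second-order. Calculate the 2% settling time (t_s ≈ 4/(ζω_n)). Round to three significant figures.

t_s ≈ 0.00606 s

For a series RLC circuit (capacitor voltage as output), ω_n = 1/√(LC) = 1/√(1.59 H · 396 nF) = 1260 rad/s.
ζ = (R/2)·√(C/L) = (2100/2)·√(396 nF/1.59 H) = 0.524.
t_s ≈ 4/(ζω_n) = 0.00606 s.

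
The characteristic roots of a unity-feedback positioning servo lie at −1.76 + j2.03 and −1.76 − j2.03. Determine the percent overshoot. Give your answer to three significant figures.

%OS ≈ 6.56%

|pole| = ω_n = √(1.76² + 2.03²) = 2.69 rad/s; ζ = cos θ = σ/ω_n = 0.655.
%OS = 100 e^{−πζ/√(1−ζ²)} with ζ = 0.655 gives 6.56%.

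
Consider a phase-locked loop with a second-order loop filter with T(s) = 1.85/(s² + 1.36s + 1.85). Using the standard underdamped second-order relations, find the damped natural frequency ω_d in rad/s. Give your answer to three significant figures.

ω_n = √1.85 = 1.36 rad/s; ζ = 1.36/(2·1.36) = 0.500.
ω_d = ω_n√(1−ζ²) = 1.18 rad/s.

ω_d ≈ 1.18 rad/s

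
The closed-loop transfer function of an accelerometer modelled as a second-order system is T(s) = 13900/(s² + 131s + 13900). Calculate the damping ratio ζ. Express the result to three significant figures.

ζ ≈ 0.556

ω_n = √13900 = 118 rad/s; ζ = 131/(2·118) = 0.556.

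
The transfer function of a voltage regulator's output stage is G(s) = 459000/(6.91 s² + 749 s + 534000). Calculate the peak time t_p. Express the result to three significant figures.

Dividing through by 6.91: denominator becomes s² + 108.4 s + 77280.
So ω_n = √77280 = 278 rad/s and ζ = 108.4/(2·278) = 0.195.
ω_d = ω_n√(1−ζ²) = 273 rad/s. t_p = π/ω_d = 0.0115 s.

t_p ≈ 0.0115 s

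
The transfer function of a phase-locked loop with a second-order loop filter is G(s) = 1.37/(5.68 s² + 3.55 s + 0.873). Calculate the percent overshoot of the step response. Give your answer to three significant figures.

%OS ≈ 1.58%

Dividing through by 5.68: denominator becomes s² + 0.6250 s + 0.1537.
So ω_n = √0.1537 = 0.392 rad/s and ζ = 0.6250/(2·0.392) = 0.797.
Overshoot: exp(−π·0.797/√(1−0.797²)) = 0.0158, i.e. 1.58%.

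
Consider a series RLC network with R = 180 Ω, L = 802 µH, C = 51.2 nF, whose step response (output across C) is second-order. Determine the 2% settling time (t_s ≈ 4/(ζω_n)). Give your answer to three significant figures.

For a series RLC circuit (capacitor voltage as output), ω_n = 1/√(LC) = 1/√(802 µH · 51.2 nF) = 156000 rad/s.
ζ = (R/2)·√(C/L) = (180/2)·√(51.2 nF/802 µH) = 0.719.
t_s ≈ 4/(ζω_n) = 0.0000356 s.

t_s ≈ 0.0000356 s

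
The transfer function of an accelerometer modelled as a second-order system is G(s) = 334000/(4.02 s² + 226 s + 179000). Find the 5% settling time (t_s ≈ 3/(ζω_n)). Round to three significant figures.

Dividing through by 4.02: denominator becomes s² + 56.22 s + 44530.
So ω_n = √44530 = 211 rad/s and ζ = 56.22/(2·211) = 0.133.
t_s ≈ 3/(ζω_n) = 0.107 s.

t_s ≈ 0.107 s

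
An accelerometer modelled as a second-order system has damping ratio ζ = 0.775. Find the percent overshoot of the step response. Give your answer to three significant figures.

For an underdamped second-order system, %OS = 100·exp(−πζ/√(1−ζ²)).
πζ/√(1−ζ²) = π·0.775/√(1−0.601) = 3.853, so %OS = 100·e^(−3.853) = 2.12%.

%OS ≈ 2.12%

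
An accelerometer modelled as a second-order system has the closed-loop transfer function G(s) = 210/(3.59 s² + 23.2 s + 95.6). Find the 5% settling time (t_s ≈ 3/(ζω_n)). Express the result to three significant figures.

Dividing through by 3.59: denominator becomes s² + 6.462 s + 26.63.
So ω_n = √26.63 = 5.16 rad/s and ζ = 6.462/(2·5.16) = 0.626.
t_s ≈ 3/(ζω_n) = 0.928 s.

t_s ≈ 0.928 s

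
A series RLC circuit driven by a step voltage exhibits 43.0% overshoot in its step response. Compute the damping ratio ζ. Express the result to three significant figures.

ζ ≈ 0.259

From %OS = 100·exp(−πζ/√(1−ζ²)), invert to get ζ = −ln(OS)/√(π² + ln²(OS)) with OS = 0.430.
−ln 0.430 = 0.8440, so ζ = 0.8440/√(π² + 0.7123) = 0.259.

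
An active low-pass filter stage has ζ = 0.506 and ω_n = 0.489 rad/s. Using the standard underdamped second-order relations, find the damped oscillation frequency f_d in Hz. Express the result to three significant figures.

ω_d = ω_n√(1−ζ²) = 0.489·√0.744 = 0.422 rad/s.
f_d = ω_d/(2π) = 0.0671 Hz.

f_d ≈ 0.0671 Hz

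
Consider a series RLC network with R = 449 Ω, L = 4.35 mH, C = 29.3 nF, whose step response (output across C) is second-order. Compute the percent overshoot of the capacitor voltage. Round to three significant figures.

For a series RLC circuit (capacitor voltage as output), ω_n = 1/√(LC) = 1/√(4.35 mH · 29.3 nF) = 88600 rad/s.
ζ = (R/2)·√(C/L) = (449/2)·√(29.3 nF/4.35 mH) = 0.583.
%OS = 100·exp(−πζ/√(1−ζ²)) = 10.5%.

%OS ≈ 10.5%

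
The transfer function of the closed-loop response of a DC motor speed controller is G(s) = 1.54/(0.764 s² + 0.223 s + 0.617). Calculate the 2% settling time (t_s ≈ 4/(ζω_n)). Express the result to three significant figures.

t_s ≈ 27.4 s

Dividing through by 0.764: denominator becomes s² + 0.2919 s + 0.8076.
So ω_n = √0.8076 = 0.899 rad/s and ζ = 0.2919/(2·0.899) = 0.162.
t_s ≈ 4/(ζω_n) = 27.4 s.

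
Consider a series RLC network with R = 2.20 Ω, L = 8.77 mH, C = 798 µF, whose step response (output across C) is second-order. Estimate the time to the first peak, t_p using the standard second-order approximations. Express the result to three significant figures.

For a series RLC circuit (capacitor voltage as output), ω_n = 1/√(LC) = 1/√(8.77 mH · 798 µF) = 378 rad/s.
ζ = (R/2)·√(C/L) = (2.20/2)·√(798 µF/8.77 mH) = 0.332.
ω_d = ω_n√(1−ζ²) = 357 rad/s. t_p = π/ω_d = 0.00881 s.

t_p ≈ 0.00881 s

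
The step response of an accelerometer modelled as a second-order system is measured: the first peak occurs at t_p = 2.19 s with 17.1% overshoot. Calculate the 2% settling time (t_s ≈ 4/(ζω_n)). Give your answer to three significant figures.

t_s ≈ 4.96 s

ζ from %OS: ζ = |ln 0.171|/√(π²+ln²0.171) = 0.490.
From t_p = π/ω_d, ω_d = π/2.19 = 1.43 rad/s, so ω_n = ω_d/√(1−ζ²) = 1.65 rad/s.
t_s ≈ 4/(ζω_n) = 4/(0.490·1.65) = 4.96 s.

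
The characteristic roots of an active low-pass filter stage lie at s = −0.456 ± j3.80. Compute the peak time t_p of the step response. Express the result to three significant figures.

t_p ≈ 0.827 s

t_p = π/ω_d with ω_d = 3.80 (the imaginary part), so t_p = 0.827 s.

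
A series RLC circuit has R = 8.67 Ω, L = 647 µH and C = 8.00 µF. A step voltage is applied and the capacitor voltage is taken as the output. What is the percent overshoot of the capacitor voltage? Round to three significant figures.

For a series RLC circuit (capacitor voltage as output), ω_n = 1/√(LC) = 1/√(647 µH · 8.00 µF) = 13900 rad/s.
ζ = (R/2)·√(C/L) = (8.67/2)·√(8.00 µF/647 µH) = 0.482.
%OS = 100·exp(−πζ/√(1−ζ²)) = 17.8%.

%OS ≈ 17.8%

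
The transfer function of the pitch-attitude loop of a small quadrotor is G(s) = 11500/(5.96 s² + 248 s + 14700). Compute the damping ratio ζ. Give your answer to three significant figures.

ζ ≈ 0.419

Dividing through by 5.96: denominator becomes s² + 41.61 s + 2466.
So ω_n = √2466 = 49.7 rad/s and ζ = 41.61/(2·49.7) = 0.419.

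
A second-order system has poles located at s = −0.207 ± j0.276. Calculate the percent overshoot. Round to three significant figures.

With σ = 0.207, ω_d = 0.276: ω_n = √(σ²+ω_d²) = 0.345 rad/s, ζ = σ/ω_n = 0.600.
%OS = 100·exp(−πζ/√(1−ζ²)) = 9.48%.

%OS ≈ 9.48%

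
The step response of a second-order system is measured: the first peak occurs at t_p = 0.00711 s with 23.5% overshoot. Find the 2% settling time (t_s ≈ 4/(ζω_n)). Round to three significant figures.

The overshoot fixes ζ = −ln(OS)/√(π²+ln²(OS)) = 0.419.
t_p = π/ω_d ⇒ ω_d = 442 rad/s; then ω_n = ω_d/√(1−ζ²) = 487 rad/s.
t_s ≈ 4/(ζω_n) = 4/(0.419·487) = 0.0196 s.

t_s ≈ 0.0196 s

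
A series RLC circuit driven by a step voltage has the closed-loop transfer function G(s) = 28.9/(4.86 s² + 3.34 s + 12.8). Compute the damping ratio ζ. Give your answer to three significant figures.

Dividing through by 4.86: denominator becomes s² + 0.6872 s + 2.634.
So ω_n = √2.634 = 1.62 rad/s and ζ = 0.6872/(2·1.62) = 0.212.

ζ ≈ 0.212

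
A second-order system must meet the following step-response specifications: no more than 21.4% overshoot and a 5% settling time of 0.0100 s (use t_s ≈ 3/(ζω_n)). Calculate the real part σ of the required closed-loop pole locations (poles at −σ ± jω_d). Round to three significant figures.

σ ≈ 300

The settling-time spec alone fixes σ = ζω_n = 3/t_s = 3/0.0100 = 300.
(Overshoot then fixes ζ = 0.441 and hence ω_d = σ·√(1−ζ²)/ζ = 611 rad/s.)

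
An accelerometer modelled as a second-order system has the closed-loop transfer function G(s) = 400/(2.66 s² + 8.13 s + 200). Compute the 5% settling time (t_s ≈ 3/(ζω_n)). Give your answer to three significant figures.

Dividing through by 2.66: denominator becomes s² + 3.056 s + 75.19.
So ω_n = √75.19 = 8.67 rad/s and ζ = 3.056/(2·8.67) = 0.176.
t_s ≈ 3/(ζω_n) = 1.96 s.

t_s ≈ 1.96 s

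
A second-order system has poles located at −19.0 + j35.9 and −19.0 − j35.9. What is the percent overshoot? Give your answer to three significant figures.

%OS ≈ 19.0%

The poles are at −σ ± jω_d with σ = 19.0 and ω_d = 35.9, so ω_n = √(σ²+ω_d²) = 40.6 rad/s and ζ = σ/ω_n = 0.468.
%OS = 100 e^{−πζ/√(1−ζ²)} with ζ = 0.468 gives 19.0%.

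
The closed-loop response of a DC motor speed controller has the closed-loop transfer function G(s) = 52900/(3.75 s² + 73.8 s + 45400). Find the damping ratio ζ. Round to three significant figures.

Dividing through by 3.75: denominator becomes s² + 19.68 s + 12110.
So ω_n = √12110 = 110 rad/s and ζ = 19.68/(2·110) = 0.0894.

ζ ≈ 0.0894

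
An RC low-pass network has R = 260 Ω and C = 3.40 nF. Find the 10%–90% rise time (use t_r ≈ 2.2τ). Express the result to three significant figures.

t_r ≈ 0.00000194 s

τ = RC = 260 × 3.40 nF = 0.000000884 s.
t_r ≈ 2.2τ = 0.00000194 s.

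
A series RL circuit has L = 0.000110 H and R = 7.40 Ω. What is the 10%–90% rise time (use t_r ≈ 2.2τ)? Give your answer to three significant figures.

τ = L/R = 0.000110/7.40 = 0.0000149 s.
t_r ≈ 2.2τ = 0.0000327 s.

t_r ≈ 0.0000327 s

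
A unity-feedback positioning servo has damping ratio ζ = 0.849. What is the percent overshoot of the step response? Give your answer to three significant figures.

For an underdamped second-order system, %OS = 100·exp(−πζ/√(1−ζ²)).
πζ/√(1−ζ²) = π·0.849/√(1−0.721) = 5.048, so %OS = 100·e^(−5.048) = 0.642%.

%OS ≈ 0.642%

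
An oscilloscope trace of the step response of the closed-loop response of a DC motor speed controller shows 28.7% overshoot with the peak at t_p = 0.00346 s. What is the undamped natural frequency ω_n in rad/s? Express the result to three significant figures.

ζ from %OS: ζ = |ln 0.287|/√(π²+ln²0.287) = 0.369.
From t_p = π/ω_d, ω_d = π/0.00346 = 908 rad/s, so ω_n = ω_d/√(1−ζ²) = 977 rad/s.

ω_n ≈ 977 rad/s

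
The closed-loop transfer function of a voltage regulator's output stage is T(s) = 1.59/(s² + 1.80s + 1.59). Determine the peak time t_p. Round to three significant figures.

t_p ≈ 3.56 s

Matching coefficients with s² + 2ζω_n s + ω_n² gives ω_n² = 1.59 ⇒ ω_n = 1.26 rad/s, and ζ = 1.80/(2ω_n) = 0.714.
ω_d = ω_n√(1−ζ²) = 0.883 rad/s. Then t_p = π/ω_d = 3.56 s.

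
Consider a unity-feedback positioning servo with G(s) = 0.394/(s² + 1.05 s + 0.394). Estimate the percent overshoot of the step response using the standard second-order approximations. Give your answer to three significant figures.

ω_n = √0.394 = 0.628 rad/s; ζ = 1.05/(2·0.628) = 0.836.
%OS = 100·exp(−πζ/√(1−ζ²)) = 0.828%.

%OS ≈ 0.828%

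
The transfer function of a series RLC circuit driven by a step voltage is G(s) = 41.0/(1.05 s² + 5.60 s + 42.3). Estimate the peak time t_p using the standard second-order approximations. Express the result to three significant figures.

t_p ≈ 0.545 s

Dividing through by 1.05: denominator becomes s² + 5.333 s + 40.29.
So ω_n = √40.29 = 6.35 rad/s and ζ = 5.333/(2·6.35) = 0.420.
ω_d = ω_n√(1−ζ²) = 5.76 rad/s. t_p = π/ω_d = 0.545 s.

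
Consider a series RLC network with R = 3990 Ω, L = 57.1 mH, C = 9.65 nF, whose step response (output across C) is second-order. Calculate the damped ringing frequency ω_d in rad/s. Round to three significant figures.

ω_d ≈ 24400 rad/s

For a series RLC circuit (capacitor voltage as output), ω_n = 1/√(LC) = 1/√(57.1 mH · 9.65 nF) = 42600 rad/s.
ζ = (R/2)·√(C/L) = (3990/2)·√(9.65 nF/57.1 mH) = 0.820.
ω_d = 42600·√(1 − 0.820²) = 24400 rad/s.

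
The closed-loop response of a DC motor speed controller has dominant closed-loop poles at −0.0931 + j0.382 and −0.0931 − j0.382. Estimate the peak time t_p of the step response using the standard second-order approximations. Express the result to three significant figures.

t_p = π/ω_d with ω_d = 0.382 (the imaginary part), so t_p = 8.22 s.

t_p ≈ 8.22 s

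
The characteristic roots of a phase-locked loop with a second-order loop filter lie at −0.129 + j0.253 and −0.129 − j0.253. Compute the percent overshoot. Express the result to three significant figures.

|pole| = ω_n = √(0.129² + 0.253²) = 0.284 rad/s; ζ = cos θ = σ/ω_n = 0.454.
%OS = 100·exp(−πζ/√(1−ζ²)) = 20.2%.

%OS ≈ 20.2%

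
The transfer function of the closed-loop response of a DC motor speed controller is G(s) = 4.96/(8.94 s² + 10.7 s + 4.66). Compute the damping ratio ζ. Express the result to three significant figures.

ζ ≈ 0.829

Dividing through by 8.94: denominator becomes s² + 1.197 s + 0.5213.
So ω_n = √0.5213 = 0.722 rad/s and ζ = 1.197/(2·0.722) = 0.829.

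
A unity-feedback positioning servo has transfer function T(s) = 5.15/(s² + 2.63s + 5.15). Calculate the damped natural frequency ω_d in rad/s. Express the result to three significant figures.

ω_d ≈ 1.85 rad/s

Matching coefficients with s² + 2ζω_n s + ω_n² gives ω_n² = 5.15 ⇒ ω_n = 2.27 rad/s, and ζ = 2.63/(2ω_n) = 0.579.
ω_d = 2.27·√(1 − 0.579²) = 1.85 rad/s.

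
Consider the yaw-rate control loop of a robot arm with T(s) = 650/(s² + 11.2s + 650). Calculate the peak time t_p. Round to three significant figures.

t_p ≈ 0.126 s

Comparing the denominator to s² + 2ζω_n s + ω_n²: ω_n = √650 = 25.5 rad/s, and 2ζω_n = 11.2 so ζ = 11.2/(2·25.5) = 0.220.
The damped frequency ω_d = ω_n√(1−ζ²) = 24.9 rad/s. Then t_p = π/ω_d = 0.126 s.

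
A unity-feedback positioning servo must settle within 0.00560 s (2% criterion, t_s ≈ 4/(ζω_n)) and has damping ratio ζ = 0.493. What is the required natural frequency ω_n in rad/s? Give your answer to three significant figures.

Rearranging t_s ≈ 4/(ζω_n) gives ω_n = 4/(ζ·t_s) = 4/(0.493 × 0.00560) = 1450 rad/s.

ω_n ≈ 1450 rad/s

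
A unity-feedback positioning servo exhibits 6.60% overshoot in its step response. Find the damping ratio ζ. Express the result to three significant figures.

ζ = −ln(OS)/√(π² + (ln OS)²). With OS = 0.0660, ln OS = −2.718 and ζ = 2.718/4.154 = 0.654.

ζ ≈ 0.654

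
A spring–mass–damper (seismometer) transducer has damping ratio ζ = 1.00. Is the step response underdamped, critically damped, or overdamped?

Since ζ = 1, the system is critically damped.

critically damped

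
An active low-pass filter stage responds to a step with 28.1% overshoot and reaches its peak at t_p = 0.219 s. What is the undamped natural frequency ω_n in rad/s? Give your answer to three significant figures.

The overshoot fixes ζ = −ln(OS)/√(π²+ln²(OS)) = 0.375.
t_p = π/ω_d ⇒ ω_d = 14.3 rad/s; then ω_n = ω_d/√(1−ζ²) = 15.5 rad/s.

ω_n ≈ 15.5 rad/s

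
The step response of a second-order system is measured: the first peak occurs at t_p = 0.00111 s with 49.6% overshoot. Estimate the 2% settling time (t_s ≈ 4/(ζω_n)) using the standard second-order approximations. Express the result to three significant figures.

t_s ≈ 0.00633 s

The overshoot fixes ζ = −ln(OS)/√(π²+ln²(OS)) = 0.218.
From t_p = π/ω_d, ω_d = π/0.00111 = 2830 rad/s, so ω_n = ω_d/√(1−ζ²) = 2900 rad/s.
t_s ≈ 4/(ζω_n) = 4/(0.218·2900) = 0.00633 s.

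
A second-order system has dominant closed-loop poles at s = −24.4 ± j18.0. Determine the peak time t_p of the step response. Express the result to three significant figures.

t_p = π/ω_d with ω_d = 18.0 (the imaginary part), so t_p = 0.175 s.

t_p ≈ 0.175 s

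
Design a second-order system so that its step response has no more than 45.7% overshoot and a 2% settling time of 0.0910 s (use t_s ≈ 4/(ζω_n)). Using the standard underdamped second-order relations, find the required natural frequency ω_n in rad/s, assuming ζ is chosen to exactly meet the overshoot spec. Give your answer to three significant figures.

ω_n ≈ 182 rad/s

ζ = −ln(OS)/√(π² + (ln OS)²). With OS = 0.457, ln OS = −0.7831 and ζ = 0.7831/3.238 = 0.242.
Then ω_n = 4/(ζ t_s) = 4/(0.242 × 0.0910) = 182 rad/s.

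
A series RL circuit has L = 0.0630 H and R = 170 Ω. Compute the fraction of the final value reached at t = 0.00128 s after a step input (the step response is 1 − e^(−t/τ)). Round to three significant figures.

τ = L/R = 0.0630/170 = 0.000371 s.
y(t)/y_∞ = 1 − e^(−t/τ) = 1 − e^(−0.00128/0.000371) = 1 − e^(−3.45) = 0.968.

y/y_∞ ≈ 0.968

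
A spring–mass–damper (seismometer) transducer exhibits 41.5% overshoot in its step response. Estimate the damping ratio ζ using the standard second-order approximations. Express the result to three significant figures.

Inverting the overshoot relation: ζ = |ln 0.415|/√(π² + ln²0.415) = 0.270.

ζ ≈ 0.270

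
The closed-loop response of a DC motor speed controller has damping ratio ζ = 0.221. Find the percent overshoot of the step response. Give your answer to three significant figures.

For an underdamped second-order system, %OS = 100·exp(−πζ/√(1−ζ²)).
πζ/√(1−ζ²) = π·0.221/√(1−0.0488) = 0.7119, so %OS = 100·e^(−0.7119) = 49.1%.

%OS ≈ 49.1%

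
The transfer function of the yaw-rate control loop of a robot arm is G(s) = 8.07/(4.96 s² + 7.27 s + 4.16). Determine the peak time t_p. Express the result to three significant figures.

t_p ≈ 5.72 s

Dividing through by 4.96: denominator becomes s² + 1.466 s + 0.8387.
So ω_n = √0.8387 = 0.916 rad/s and ζ = 1.466/(2·0.916) = 0.800.
ω_d = 0.916·√(1 − 0.800²) = 0.549 rad/s. t_p = π/ω_d = 5.72 s.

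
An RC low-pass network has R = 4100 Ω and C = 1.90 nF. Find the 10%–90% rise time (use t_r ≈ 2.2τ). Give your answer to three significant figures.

τ = RC = 4100 × 1.90 nF = 0.00000779 s.
t_r ≈ 2.2τ = 0.0000171 s.

t_r ≈ 0.0000171 s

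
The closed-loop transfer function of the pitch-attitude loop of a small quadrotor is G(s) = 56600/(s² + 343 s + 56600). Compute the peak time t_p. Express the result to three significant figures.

Matching coefficients with s² + 2ζω_n s + ω_n² gives ω_n² = 56600 ⇒ ω_n = 238 rad/s, and ζ = 343/(2ω_n) = 0.721.
ω_d = ω_n√(1−ζ²) = 165 rad/s. Then t_p = π/ω_d = 0.0191 s.

t_p ≈ 0.0191 s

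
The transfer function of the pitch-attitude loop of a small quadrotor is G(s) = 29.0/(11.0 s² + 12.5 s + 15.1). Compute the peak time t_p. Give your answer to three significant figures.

Dividing through by 11.0: denominator becomes s² + 1.136 s + 1.373.
So ω_n = √1.373 = 1.17 rad/s and ζ = 1.136/(2·1.17) = 0.485.
The damped frequency ω_d = ω_n√(1−ζ²) = 1.02 rad/s. t_p = π/ω_d = 3.07 s.

t_p ≈ 3.07 s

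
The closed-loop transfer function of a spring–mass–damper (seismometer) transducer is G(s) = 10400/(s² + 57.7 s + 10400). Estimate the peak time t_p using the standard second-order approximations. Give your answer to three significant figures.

t_p ≈ 0.0321 s

ω_n = √10400 = 102 rad/s; ζ = 57.7/(2·102) = 0.283.
The damped frequency ω_d = ω_n√(1−ζ²) = 97.8 rad/s. Then t_p = π/ω_d = 0.0321 s.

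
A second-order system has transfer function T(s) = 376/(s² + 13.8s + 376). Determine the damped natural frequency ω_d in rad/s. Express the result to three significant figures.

ω_d ≈ 18.1 rad/s

Comparing the denominator to s² + 2ζω_n s + ω_n²: ω_n = √376 = 19.4 rad/s, and 2ζω_n = 13.8 so ζ = 13.8/(2·19.4) = 0.356.
ω_d = 19.4·√(1 − 0.356²) = 18.1 rad/s.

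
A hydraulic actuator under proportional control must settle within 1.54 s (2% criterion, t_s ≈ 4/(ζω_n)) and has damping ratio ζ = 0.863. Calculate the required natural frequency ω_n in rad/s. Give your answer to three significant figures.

Rearranging t_s ≈ 4/(ζω_n) gives ω_n = 4/(ζ·t_s) = 4/(0.863 × 1.54) = 3.01 rad/s.

ω_n ≈ 3.01 rad/s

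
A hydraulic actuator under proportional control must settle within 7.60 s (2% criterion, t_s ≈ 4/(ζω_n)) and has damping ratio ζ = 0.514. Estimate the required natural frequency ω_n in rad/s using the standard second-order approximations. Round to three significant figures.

ω_n ≈ 1.02 rad/s

Rearranging t_s ≈ 4/(ζω_n) gives ω_n = 4/(ζ·t_s) = 4/(0.514 × 7.60) = 1.02 rad/s.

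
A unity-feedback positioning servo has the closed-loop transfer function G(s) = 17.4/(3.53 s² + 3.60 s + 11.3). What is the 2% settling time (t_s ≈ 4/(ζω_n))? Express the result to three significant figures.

t_s ≈ 7.84 s

Dividing through by 3.53: denominator becomes s² + 1.020 s + 3.201.
So ω_n = √3.201 = 1.79 rad/s and ζ = 1.020/(2·1.79) = 0.285.
t_s ≈ 4/(ζω_n) = 7.84 s.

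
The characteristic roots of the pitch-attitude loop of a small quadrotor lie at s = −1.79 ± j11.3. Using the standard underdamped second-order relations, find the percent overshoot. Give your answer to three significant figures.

%OS ≈ 60.8%

With σ = 1.79, ω_d = 11.3: ω_n = √(σ²+ω_d²) = 11.4 rad/s, ζ = σ/ω_n = 0.156.
%OS = 100·exp(−πζ/√(1−ζ²)) = 60.8%.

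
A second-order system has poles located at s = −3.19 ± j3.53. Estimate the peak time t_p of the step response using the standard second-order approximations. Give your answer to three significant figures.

t_p ≈ 0.890 s

t_p = π/ω_d with ω_d = 3.53 (the imaginary part), so t_p = 0.890 s.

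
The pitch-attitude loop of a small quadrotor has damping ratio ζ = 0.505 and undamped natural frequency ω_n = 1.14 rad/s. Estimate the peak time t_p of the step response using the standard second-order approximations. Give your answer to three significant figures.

t_p ≈ 3.19 s

The damped frequency is ω_d = ω_n√(1−ζ²) = 1.14·√(1−0.255) = 0.984 rad/s.
Peak time t_p = π/ω_d = π/0.984 = 3.19 s.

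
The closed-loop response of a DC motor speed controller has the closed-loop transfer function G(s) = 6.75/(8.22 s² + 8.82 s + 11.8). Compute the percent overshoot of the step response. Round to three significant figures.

Dividing through by 8.22: denominator becomes s² + 1.073 s + 1.436.
So ω_n = √1.436 = 1.20 rad/s and ζ = 1.073/(2·1.20) = 0.448.
Overshoot: exp(−π·0.448/√(1−0.448²)) = 0.207, i.e. 20.7%.

%OS ≈ 20.7%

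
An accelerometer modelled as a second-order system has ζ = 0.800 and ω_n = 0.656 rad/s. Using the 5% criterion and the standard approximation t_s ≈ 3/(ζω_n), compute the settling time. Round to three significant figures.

t_s ≈ 3/(ζω_n) = 3/(0.800 × 0.656) = 5.72 s.

t_s ≈ 5.72 s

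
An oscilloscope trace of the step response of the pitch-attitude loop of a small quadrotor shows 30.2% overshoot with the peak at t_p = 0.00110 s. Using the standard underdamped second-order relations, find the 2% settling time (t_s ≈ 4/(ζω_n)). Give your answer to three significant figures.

From the overshoot, ζ = −ln(OS)/√(π²+ln²(OS)) = 0.356.
t_p = π/ω_d ⇒ ω_d = 2860 rad/s; then ω_n = ω_d/√(1−ζ²) = 3060 rad/s.
t_s ≈ 4/(ζω_n) = 4/(0.356·3060) = 0.00367 s.

t_s ≈ 0.00367 s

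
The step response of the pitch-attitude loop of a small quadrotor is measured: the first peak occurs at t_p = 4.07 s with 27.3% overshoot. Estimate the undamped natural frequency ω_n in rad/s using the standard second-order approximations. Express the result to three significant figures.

ω_n ≈ 0.835 rad/s

ζ from %OS: ζ = |ln 0.273|/√(π²+ln²0.273) = 0.382.
From t_p = π/ω_d, ω_d = π/4.07 = 0.772 rad/s, so ω_n = ω_d/√(1−ζ²) = 0.835 rad/s.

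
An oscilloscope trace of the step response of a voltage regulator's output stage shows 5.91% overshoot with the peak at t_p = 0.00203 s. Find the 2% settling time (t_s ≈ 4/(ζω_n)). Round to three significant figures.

The overshoot fixes ζ = −ln(OS)/√(π²+ln²(OS)) = 0.669.
From t_p = π/ω_d, ω_d = π/0.00203 = 1550 rad/s, so ω_n = ω_d/√(1−ζ²) = 2080 rad/s.
t_s ≈ 4/(ζω_n) = 4/(0.669·2080) = 0.00287 s.

t_s ≈ 0.00287 s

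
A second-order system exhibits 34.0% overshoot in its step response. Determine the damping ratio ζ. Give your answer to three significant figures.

ζ ≈ 0.325

From %OS = 100·exp(−πζ/√(1−ζ²)), invert to get ζ = −ln(OS)/√(π² + ln²(OS)) with OS = 0.340.
−ln 0.340 = 1.079, so ζ = 1.079/√(π² + 1.164) = 0.325.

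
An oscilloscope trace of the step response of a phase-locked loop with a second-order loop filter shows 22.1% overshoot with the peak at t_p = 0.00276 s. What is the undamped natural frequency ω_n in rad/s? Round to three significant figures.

ω_n ≈ 1260 rad/s

From the overshoot, ζ = −ln(OS)/√(π²+ln²(OS)) = 0.433.
t_p = π/ω_d ⇒ ω_d = 1140 rad/s; then ω_n = ω_d/√(1−ζ²) = 1260 rad/s.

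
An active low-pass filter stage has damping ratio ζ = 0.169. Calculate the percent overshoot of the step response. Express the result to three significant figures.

%OS ≈ 58.4%

For an underdamped second-order system, %OS = 100·exp(−πζ/√(1−ζ²)).
πζ/√(1−ζ²) = π·0.169/√(1−0.0286) = 0.5387, so %OS = 100·e^(−0.5387) = 58.4%.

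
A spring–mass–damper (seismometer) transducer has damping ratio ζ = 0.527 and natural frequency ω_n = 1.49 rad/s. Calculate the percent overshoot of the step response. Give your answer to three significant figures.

For an underdamped second-order system, %OS = 100·exp(−πζ/√(1−ζ²)).
πζ/√(1−ζ²) = π·0.527/√(1−0.278) = 1.948, so %OS = 100·e^(−1.948) = 14.3%.

%OS ≈ 14.3%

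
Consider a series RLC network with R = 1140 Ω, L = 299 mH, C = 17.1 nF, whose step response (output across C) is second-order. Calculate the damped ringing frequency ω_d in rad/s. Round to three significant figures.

ω_d ≈ 13900 rad/s

For a series RLC circuit (capacitor voltage as output), ω_n = 1/√(LC) = 1/√(299 mH · 17.1 nF) = 14000 rad/s.
ζ = (R/2)·√(C/L) = (1140/2)·√(17.1 nF/299 mH) = 0.136.
The damped frequency ω_d = ω_n√(1−ζ²) = 13900 rad/s.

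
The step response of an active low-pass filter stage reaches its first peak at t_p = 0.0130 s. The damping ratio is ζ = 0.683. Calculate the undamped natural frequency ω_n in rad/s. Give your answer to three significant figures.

ω_n ≈ 331 rad/s

Peak time t_p = π/ω_d, so ω_d = π/t_p = π/0.0130 = 242 rad/s.
ω_n = ω_d/√(1−ζ²) = 242/√0.534 = 331 rad/s.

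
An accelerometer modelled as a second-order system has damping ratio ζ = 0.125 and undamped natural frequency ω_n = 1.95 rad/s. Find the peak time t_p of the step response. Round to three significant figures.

t_p ≈ 1.62 s

The damped frequency is ω_d = ω_n√(1−ζ²) = 1.95·√(1−0.0156) = 1.93 rad/s.
Peak time t_p = π/ω_d = π/1.93 = 1.62 s.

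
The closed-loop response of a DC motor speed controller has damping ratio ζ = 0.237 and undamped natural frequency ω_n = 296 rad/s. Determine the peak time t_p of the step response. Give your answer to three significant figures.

The damped frequency is ω_d = ω_n√(1−ζ²) = 296·√(1−0.0562) = 288 rad/s.
Peak time t_p = π/ω_d = π/288 = 0.0109 s.

t_p ≈ 0.0109 s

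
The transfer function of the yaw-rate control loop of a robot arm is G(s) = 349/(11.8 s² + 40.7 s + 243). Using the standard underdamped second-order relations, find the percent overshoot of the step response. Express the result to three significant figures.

Dividing through by 11.8: denominator becomes s² + 3.449 s + 20.59.
So ω_n = √20.59 = 4.54 rad/s and ζ = 3.449/(2·4.54) = 0.380.
%OS = 100·exp(−πζ/√(1−ζ²)) = 27.5%.

%OS ≈ 27.5%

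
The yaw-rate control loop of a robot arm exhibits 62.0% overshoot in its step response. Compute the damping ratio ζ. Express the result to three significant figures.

ζ ≈ 0.150

Inverting the overshoot relation: ζ = |ln 0.620|/√(π² + ln²0.620) = 0.150.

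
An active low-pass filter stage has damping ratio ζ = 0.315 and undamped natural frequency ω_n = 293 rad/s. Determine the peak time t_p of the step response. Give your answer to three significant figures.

The damped frequency is ω_d = ω_n√(1−ζ²) = 293·√(1−0.0992) = 278 rad/s.
Peak time t_p = π/ω_d = π/278 = 0.0113 s.

t_p ≈ 0.0113 s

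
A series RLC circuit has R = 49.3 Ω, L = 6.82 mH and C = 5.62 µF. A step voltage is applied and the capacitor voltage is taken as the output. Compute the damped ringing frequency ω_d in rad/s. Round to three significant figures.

For a series RLC circuit (capacitor voltage as output), ω_n = 1/√(LC) = 1/√(6.82 mH · 5.62 µF) = 5110 rad/s.
ζ = (R/2)·√(C/L) = (49.3/2)·√(5.62 µF/6.82 mH) = 0.708.
The damped frequency ω_d = ω_n√(1−ζ²) = 3610 rad/s.

ω_d ≈ 3610 rad/s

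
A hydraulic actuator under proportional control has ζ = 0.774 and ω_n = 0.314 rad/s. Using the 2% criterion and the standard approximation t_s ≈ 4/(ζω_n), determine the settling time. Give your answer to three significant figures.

t_s ≈ 4/(ζω_n) = 4/(0.774 × 0.314) = 16.5 s.

t_s ≈ 16.5 s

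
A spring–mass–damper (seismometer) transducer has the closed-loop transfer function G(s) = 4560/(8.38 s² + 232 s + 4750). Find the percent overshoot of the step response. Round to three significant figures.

Dividing through by 8.38: denominator becomes s² + 27.68 s + 566.8.
So ω_n = √566.8 = 23.8 rad/s and ζ = 27.68/(2·23.8) = 0.581.
Overshoot: exp(−π·0.581/√(1−0.581²)) = 0.106, i.e. 10.6%.

%OS ≈ 10.6%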